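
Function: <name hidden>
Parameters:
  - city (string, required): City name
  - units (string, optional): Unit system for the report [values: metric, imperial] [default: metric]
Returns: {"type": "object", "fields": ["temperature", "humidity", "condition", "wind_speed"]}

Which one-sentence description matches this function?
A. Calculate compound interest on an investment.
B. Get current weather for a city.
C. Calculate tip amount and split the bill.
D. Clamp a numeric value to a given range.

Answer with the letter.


Parameters city, units and return ["temperature", "humidity", "condition", "wind_speed"] fit: Get current weather for a city.
B


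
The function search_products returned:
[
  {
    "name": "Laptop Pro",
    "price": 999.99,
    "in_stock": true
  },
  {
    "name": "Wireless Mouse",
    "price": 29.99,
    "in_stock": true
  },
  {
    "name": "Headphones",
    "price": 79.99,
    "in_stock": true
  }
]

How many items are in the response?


Items: Laptop Pro, Wireless Mouse, Headphones
3


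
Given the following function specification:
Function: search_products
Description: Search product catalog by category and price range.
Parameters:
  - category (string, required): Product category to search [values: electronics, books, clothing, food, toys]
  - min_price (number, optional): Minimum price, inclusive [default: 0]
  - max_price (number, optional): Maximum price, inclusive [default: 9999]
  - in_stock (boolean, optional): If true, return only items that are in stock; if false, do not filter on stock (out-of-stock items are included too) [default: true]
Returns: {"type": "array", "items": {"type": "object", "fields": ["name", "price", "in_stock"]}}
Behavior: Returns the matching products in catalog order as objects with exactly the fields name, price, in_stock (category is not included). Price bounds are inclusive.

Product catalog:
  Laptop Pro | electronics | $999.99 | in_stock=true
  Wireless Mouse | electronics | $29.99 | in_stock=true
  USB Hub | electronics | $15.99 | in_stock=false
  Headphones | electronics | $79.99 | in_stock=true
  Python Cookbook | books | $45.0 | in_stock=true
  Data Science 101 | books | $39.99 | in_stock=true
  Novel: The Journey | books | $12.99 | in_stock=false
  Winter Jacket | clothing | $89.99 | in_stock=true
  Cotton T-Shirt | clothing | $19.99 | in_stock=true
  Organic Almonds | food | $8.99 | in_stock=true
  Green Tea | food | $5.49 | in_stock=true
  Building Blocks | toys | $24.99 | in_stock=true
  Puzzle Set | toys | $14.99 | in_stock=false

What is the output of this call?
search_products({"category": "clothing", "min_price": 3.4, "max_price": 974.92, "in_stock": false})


Filter: category=clothing, 3.4 <= price <= 974.92, in_stock=false so stock is not filtered
  Winter Jacket ($89.99): keep
  Cotton T-Shirt ($19.99): keep
Output:
[{"name": "Winter Jacket", "price": 89.99, "in_stock": true}, {"name": "Cotton T-Shirt", "price": 19.99, "in_stock": true}]


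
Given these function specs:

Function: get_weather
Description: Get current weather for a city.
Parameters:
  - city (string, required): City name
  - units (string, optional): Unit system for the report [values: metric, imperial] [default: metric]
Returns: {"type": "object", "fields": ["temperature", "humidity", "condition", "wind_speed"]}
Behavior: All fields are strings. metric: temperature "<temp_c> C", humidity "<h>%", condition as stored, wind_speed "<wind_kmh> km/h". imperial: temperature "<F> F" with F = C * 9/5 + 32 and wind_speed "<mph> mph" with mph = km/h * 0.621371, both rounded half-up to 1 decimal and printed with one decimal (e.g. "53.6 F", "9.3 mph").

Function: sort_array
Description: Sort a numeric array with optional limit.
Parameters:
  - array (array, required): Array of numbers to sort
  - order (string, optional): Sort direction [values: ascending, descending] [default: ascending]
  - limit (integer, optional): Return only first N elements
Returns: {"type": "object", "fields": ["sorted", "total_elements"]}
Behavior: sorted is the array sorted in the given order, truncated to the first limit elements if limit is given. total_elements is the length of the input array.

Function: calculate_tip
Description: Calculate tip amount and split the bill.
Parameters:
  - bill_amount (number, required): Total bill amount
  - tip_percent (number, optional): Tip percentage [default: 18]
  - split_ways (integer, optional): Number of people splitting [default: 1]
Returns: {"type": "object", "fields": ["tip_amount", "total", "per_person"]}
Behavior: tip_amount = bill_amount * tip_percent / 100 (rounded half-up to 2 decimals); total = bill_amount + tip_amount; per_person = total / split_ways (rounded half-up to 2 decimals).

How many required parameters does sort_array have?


Parameters of sort_array: array (required), order (optional), limit (optional)
Required count:
1


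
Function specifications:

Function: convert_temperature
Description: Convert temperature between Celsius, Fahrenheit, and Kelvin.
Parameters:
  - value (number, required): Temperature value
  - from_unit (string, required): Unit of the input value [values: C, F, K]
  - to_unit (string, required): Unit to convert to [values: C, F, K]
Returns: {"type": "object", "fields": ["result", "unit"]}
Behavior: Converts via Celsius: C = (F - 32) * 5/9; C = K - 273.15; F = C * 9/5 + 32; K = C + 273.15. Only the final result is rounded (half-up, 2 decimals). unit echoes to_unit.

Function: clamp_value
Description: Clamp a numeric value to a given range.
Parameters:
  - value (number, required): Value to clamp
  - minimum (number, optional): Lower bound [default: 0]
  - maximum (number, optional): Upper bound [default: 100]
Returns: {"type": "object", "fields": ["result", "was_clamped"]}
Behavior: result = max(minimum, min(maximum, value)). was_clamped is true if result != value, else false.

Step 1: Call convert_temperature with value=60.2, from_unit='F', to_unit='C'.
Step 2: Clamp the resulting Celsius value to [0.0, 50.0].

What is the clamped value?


Step 1: convert_temperature(value=60.2, from_unit=F, to_unit=C)
  To C: (60.2 - 32) * 5/9 = 15.666667
  Target is C: 15.666667
  Round to 2 decimals: 15.67
  -> result = 15.67 C
Step 2: clamp_value(value=15.67, minimum=0.0, maximum=50.0)
  result = max(0.0, min(50.0, 15.67)) = max(0.0, 15.67) = 15.67
  was_clamped = (15.67 != 15.67) = false
  -> result = 15.67
15.67


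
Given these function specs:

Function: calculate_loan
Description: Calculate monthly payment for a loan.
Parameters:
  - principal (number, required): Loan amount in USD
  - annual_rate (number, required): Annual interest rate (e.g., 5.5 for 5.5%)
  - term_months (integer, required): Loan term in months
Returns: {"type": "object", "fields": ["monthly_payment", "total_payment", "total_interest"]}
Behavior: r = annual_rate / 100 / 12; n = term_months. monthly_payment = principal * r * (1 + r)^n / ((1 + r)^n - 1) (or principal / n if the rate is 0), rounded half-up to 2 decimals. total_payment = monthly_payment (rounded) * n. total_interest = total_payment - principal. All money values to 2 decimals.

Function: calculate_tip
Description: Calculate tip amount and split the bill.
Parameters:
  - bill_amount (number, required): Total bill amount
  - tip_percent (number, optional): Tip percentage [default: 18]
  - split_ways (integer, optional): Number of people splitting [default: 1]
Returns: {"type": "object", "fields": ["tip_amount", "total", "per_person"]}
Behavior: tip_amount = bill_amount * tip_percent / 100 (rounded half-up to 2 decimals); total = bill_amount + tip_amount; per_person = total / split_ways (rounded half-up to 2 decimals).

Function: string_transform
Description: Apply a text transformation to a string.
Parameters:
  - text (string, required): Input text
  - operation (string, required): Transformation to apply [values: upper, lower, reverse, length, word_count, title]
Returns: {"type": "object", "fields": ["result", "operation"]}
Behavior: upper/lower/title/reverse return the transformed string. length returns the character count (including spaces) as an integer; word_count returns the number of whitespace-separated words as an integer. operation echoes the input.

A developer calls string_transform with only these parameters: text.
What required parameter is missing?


Required parameters: text, operation
Provided: text
Missing: operation
operation


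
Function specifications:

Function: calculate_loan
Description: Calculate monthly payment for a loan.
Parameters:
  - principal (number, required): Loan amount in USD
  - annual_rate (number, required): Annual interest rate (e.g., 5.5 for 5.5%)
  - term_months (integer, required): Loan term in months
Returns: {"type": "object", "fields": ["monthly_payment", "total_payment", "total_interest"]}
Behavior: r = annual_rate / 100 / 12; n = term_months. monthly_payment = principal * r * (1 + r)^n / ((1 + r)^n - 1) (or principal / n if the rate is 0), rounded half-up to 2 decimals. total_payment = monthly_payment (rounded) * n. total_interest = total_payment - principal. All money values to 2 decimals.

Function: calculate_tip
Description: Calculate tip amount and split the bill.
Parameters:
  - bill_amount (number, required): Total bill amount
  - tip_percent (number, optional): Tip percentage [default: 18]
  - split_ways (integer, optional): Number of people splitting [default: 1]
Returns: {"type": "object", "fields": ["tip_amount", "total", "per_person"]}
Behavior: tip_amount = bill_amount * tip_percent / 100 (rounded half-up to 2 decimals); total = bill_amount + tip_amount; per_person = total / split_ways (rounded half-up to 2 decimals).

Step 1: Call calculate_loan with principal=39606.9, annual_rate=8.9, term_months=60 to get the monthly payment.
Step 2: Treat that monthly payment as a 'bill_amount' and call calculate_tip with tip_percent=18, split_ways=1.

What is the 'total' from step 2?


Step 1: calculate_loan(principal=39606.9, annual_rate=8.9, term_months=60)
  r = 8.9 / 100 / 12 = 0.007416666667 (keep full precision)
  (1 + r)^60 = 1.55792983
  monthly_payment = 39606.9 * 0.007416666667 * 1.55792983 / (1.55792983 - 1) = 820.253184 -> 820.25
  total_payment = 820.25 * 60 = 49215.00
  total_interest = 49215.00 - 39606.90 = 9608.10
  -> monthly_payment = 820.25
Step 2: calculate_tip(bill_amount=820.25, tip_percent=18, split_ways=1)
  tip_amount = 820.25 * 18/100 = 147.645 -> 147.65
  total = 820.25 + 147.65 = 967.90
  per_person = 967.90 / 1 = 967.9 -> 967.90
  -> total = 967.90
$967.90


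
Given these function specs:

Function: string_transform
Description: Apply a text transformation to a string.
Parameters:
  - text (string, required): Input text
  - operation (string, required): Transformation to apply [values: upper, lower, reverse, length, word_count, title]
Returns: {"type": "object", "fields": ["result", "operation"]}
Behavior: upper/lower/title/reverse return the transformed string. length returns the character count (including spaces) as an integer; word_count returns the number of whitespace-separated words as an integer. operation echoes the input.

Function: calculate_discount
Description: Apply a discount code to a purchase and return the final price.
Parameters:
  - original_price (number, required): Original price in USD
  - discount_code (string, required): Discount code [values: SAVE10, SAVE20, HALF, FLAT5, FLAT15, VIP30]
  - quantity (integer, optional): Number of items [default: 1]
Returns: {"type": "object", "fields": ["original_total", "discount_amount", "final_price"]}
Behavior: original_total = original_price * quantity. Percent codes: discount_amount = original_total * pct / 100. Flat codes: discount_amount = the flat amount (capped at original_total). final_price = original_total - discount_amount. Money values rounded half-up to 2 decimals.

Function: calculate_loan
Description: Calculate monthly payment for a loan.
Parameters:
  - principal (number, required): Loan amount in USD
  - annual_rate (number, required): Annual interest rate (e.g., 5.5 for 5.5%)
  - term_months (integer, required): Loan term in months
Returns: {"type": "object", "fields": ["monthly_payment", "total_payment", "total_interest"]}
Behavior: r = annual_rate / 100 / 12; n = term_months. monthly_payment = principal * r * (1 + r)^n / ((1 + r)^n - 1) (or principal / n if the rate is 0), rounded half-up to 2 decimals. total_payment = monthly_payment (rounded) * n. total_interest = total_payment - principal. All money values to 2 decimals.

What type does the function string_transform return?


The string_transform spec declares Returns: {"type": "object", "fields": ["result", "operation"]}
Type:
object


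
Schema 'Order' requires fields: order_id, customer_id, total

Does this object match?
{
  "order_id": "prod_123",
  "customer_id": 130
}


Checking required fields...
Missing: total
Invalid - missing required field 'total'


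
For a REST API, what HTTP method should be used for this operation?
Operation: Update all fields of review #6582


GET = read, POST = create, PUT = update/replace, DELETE = remove
This operation is an update/replace.
PUT


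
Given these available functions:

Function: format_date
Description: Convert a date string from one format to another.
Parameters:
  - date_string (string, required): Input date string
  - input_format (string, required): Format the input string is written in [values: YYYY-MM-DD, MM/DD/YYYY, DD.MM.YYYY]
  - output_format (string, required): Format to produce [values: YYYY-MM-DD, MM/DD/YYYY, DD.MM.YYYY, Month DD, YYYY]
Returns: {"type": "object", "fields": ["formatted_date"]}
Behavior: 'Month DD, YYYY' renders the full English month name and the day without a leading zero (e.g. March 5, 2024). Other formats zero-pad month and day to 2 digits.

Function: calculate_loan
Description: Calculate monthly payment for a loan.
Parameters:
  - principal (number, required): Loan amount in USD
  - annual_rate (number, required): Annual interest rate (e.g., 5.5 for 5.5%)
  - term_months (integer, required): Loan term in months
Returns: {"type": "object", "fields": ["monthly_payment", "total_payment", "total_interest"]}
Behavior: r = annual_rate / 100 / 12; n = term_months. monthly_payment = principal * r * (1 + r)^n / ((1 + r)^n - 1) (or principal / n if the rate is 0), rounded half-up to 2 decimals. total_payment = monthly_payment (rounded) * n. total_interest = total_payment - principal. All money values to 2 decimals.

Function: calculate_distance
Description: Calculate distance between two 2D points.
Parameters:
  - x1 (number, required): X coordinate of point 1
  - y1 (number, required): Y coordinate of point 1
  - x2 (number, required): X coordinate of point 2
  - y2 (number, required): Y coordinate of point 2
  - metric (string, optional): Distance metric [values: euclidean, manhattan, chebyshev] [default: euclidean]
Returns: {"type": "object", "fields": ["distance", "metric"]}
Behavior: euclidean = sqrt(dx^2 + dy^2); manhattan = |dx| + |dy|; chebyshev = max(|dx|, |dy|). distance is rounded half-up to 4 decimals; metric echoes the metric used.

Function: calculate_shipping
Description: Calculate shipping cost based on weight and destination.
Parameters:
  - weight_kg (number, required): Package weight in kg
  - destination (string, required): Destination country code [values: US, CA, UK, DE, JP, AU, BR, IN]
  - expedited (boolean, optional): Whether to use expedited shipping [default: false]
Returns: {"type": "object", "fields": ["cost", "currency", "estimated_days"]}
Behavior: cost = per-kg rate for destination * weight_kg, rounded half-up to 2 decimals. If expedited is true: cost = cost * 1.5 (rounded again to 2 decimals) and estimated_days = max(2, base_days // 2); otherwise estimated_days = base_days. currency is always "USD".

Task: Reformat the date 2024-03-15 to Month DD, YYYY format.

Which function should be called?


The task needs a function whose description is: Convert a date string from one format to another.
format_date


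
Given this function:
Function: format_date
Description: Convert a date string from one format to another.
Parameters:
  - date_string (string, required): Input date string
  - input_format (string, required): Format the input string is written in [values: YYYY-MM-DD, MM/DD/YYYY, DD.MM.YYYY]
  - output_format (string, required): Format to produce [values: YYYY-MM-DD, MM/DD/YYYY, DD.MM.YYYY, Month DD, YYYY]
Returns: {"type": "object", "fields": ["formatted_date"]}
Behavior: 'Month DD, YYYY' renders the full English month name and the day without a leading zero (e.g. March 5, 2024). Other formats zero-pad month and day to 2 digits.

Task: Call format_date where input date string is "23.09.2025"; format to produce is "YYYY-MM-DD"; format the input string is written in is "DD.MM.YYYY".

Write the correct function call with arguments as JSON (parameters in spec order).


Mapping each described value to its parameter name:
  'Input date string' -> date_string = "23.09.2025"
  'Format to produce' -> output_format = "YYYY-MM-DD"
  'Format the input string is written in' -> input_format = "DD.MM.YYYY"
format_date({"date_string": "23.09.2025", "input_format": "DD.MM.YYYY", "output_format": "YYYY-MM-DD"})


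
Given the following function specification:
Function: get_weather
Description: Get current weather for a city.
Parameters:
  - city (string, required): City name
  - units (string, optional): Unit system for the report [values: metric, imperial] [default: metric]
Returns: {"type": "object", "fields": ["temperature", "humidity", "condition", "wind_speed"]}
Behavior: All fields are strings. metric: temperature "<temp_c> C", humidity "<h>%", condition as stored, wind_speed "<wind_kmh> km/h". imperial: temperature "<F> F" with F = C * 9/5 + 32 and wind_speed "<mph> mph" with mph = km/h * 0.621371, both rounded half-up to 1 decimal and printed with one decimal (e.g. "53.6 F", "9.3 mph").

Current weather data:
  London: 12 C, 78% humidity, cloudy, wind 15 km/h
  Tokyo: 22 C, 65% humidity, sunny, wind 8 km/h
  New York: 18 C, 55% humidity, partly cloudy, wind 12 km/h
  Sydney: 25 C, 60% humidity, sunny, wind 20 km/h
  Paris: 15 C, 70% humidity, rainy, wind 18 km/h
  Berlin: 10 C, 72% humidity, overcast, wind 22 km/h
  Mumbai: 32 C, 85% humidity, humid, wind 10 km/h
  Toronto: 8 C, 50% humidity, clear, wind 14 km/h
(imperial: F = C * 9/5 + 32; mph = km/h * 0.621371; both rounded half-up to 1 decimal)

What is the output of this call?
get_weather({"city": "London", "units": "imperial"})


London record: 12 C, 78%, cloudy, 15 km/h
imperial: temperature = 12 * 9/5 + 32 = 53.6 -> 53.6 F
imperial: wind_speed = 15 * 0.621371 = 9.320565 -> 9.3 mph
Output:
{"temperature": "53.6 F", "humidity": "78%", "condition": "cloudy", "wind_speed": "9.3 mph"}


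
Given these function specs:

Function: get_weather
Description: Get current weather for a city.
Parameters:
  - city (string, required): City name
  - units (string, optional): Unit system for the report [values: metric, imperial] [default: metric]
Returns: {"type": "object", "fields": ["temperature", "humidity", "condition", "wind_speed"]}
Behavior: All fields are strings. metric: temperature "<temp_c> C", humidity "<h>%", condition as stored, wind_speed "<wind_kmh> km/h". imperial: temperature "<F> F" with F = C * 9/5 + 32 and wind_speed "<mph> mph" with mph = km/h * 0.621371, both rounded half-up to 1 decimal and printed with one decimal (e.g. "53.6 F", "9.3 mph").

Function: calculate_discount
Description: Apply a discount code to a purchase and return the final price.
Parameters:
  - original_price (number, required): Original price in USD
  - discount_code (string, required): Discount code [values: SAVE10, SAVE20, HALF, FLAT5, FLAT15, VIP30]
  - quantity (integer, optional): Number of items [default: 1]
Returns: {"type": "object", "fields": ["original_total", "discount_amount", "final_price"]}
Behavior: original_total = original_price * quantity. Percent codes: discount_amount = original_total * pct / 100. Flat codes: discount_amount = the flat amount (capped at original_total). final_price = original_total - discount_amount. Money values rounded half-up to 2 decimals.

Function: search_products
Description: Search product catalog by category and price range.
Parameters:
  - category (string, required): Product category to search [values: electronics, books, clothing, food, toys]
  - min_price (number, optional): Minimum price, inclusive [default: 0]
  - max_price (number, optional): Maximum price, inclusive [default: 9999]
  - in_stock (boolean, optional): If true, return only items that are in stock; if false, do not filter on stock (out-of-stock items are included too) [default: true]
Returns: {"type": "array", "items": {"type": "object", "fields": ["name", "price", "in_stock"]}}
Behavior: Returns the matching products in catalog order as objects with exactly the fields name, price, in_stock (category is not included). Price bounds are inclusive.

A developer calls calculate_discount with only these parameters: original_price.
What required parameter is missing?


Required parameters: original_price, discount_code
Provided: original_price
Missing: discount_code
discount_code


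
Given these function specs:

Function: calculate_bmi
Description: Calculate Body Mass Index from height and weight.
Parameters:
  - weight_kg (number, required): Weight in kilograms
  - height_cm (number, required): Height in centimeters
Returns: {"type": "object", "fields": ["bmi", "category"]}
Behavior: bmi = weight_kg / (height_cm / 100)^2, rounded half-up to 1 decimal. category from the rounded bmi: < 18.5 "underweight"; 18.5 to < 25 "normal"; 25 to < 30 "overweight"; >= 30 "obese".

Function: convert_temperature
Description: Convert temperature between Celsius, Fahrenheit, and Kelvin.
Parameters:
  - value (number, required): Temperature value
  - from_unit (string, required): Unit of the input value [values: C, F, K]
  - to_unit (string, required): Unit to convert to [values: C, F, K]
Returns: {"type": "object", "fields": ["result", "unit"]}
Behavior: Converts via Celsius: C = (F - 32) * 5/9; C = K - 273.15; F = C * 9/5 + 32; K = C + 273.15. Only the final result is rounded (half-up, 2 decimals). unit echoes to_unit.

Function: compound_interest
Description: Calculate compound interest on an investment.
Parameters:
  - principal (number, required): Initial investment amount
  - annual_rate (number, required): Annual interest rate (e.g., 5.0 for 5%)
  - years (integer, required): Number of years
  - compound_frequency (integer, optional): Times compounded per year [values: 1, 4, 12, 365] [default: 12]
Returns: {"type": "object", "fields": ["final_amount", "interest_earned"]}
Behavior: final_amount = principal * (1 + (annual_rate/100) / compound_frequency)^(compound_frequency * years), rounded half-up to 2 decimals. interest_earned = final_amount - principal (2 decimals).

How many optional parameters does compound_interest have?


Parameters of compound_interest: principal (required), annual_rate (required), years (required), compound_frequency (optional)
Optional count:
1


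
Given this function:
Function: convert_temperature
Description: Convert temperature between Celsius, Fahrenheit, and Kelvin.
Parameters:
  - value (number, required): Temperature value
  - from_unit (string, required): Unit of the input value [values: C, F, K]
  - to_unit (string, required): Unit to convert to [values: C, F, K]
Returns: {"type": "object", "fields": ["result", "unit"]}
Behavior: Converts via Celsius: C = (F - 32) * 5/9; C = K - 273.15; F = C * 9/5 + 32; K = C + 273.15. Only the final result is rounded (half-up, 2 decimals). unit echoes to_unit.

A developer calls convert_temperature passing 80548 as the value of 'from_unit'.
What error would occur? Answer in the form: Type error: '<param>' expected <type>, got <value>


Spec: 'from_unit' is declared as string; 80548 is an integer.
Type error: 'from_unit' expected string, got 80548


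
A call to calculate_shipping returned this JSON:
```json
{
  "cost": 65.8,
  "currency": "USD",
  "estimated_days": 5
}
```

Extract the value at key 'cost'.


65.8


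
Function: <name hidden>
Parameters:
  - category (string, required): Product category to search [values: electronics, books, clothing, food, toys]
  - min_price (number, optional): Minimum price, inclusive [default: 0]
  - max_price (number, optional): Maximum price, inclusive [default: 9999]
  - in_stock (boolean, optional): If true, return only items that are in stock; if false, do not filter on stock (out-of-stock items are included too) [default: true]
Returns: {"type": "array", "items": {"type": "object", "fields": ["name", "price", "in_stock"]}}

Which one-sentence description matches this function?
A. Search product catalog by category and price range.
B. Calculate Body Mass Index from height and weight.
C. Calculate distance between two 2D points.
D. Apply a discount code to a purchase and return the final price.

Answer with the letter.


Parameters category, min_price, max_price, in_stock and return "array" fit: Search product catalog by category and price range.
A


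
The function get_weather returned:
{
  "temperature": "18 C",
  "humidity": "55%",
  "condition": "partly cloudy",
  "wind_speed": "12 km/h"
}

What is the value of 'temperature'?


18 C


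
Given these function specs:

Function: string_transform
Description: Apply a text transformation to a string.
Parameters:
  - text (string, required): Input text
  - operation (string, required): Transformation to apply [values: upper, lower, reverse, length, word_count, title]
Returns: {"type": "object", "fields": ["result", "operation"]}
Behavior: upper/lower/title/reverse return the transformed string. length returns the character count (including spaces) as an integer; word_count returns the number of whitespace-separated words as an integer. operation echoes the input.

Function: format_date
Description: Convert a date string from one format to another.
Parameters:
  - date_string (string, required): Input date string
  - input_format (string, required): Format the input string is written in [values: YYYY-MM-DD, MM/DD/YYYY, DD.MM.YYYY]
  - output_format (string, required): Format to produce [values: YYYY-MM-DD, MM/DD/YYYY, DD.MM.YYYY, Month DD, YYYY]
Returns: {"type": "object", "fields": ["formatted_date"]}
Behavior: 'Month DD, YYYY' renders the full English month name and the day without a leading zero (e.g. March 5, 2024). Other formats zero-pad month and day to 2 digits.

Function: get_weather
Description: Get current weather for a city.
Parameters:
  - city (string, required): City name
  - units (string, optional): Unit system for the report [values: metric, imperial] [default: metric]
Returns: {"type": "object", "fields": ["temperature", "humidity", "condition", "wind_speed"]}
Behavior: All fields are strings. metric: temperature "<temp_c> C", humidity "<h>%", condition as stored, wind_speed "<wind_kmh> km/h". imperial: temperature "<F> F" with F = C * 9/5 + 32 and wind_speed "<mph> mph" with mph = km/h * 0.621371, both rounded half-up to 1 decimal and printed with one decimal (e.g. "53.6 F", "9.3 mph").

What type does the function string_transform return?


The string_transform spec declares Returns: {"type": "object", "fields": ["result", "operation"]}
Type:
object


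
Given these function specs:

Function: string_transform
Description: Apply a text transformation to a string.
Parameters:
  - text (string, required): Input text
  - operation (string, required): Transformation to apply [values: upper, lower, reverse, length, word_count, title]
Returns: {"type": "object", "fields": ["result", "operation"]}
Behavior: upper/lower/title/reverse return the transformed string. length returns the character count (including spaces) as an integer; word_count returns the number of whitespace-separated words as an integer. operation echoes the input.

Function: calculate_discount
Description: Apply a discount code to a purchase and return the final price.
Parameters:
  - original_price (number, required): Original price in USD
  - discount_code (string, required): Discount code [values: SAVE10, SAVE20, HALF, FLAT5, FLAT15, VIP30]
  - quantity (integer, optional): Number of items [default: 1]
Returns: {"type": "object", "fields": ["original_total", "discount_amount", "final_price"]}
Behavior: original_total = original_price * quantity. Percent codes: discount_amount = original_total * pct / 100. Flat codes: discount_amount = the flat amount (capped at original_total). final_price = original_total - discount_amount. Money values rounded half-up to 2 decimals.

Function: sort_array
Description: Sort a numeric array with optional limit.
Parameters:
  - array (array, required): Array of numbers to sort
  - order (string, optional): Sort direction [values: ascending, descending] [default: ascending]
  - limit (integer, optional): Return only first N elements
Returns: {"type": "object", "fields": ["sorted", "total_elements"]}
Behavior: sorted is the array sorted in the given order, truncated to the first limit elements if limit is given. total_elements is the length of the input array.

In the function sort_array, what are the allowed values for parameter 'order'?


The sort_array spec declares:
  - order (string, optional): Sort direction [values: ascending, descending] [default: ascending]
Allowed values:
ascending, descending


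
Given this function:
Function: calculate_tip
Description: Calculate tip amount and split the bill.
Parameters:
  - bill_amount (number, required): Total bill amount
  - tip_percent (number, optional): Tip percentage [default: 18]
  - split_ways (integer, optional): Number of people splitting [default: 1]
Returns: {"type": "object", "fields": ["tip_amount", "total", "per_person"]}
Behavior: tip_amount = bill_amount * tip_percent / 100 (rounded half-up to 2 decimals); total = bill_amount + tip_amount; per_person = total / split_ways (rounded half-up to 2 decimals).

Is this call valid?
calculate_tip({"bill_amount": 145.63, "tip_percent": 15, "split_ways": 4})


Checking all required parameters present and types match... All valid.
Valid


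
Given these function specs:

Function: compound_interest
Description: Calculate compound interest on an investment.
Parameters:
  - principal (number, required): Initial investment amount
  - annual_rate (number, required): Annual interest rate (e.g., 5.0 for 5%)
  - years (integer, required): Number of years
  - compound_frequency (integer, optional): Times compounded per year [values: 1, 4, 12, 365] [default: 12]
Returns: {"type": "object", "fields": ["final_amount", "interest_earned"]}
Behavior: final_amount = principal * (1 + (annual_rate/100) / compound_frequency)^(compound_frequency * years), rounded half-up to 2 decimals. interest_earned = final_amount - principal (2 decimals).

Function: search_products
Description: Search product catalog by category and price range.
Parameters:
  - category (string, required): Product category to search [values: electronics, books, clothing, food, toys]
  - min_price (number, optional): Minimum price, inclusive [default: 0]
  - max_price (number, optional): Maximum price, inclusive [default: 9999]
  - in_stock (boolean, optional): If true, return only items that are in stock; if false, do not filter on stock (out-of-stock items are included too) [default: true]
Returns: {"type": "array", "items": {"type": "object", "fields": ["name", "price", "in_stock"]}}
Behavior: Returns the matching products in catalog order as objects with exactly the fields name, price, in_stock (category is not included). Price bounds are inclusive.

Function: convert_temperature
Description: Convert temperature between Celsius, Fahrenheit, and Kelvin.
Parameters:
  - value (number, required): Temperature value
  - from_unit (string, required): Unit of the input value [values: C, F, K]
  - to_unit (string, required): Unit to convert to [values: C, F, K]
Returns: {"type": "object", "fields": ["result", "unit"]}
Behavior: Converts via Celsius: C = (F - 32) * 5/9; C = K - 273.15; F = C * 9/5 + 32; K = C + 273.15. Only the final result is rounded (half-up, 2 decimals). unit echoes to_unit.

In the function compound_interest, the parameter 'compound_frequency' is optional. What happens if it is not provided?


The compound_interest spec declares:
  - compound_frequency (integer, optional): Times compounded per year [values: 1, 4, 12, 365] [default: 12]
It defaults to 12


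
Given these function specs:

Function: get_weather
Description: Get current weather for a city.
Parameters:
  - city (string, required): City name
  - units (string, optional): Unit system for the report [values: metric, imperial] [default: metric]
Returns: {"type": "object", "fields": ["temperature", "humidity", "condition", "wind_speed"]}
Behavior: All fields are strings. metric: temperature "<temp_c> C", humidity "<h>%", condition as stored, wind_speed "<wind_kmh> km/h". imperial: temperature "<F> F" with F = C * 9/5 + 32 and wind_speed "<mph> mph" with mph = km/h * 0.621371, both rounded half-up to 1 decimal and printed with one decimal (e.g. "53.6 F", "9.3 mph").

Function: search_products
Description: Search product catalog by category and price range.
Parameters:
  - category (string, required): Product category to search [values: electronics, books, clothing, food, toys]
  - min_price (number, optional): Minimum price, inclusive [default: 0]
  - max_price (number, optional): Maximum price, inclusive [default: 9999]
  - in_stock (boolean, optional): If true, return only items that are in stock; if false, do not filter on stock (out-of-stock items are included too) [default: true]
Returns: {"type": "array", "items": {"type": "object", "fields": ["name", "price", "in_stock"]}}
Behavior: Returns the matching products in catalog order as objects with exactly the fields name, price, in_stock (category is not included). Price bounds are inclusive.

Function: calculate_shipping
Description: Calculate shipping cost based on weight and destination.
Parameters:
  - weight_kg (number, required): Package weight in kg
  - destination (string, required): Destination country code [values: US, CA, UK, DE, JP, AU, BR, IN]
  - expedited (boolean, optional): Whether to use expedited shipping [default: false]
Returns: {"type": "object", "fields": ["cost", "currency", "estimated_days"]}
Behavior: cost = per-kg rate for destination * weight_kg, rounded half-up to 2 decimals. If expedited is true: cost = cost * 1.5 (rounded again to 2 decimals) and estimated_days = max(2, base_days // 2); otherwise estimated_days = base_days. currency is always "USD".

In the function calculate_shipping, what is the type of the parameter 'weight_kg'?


The calculate_shipping spec declares:
  - weight_kg (number, required): Package weight in kg
Type:
number


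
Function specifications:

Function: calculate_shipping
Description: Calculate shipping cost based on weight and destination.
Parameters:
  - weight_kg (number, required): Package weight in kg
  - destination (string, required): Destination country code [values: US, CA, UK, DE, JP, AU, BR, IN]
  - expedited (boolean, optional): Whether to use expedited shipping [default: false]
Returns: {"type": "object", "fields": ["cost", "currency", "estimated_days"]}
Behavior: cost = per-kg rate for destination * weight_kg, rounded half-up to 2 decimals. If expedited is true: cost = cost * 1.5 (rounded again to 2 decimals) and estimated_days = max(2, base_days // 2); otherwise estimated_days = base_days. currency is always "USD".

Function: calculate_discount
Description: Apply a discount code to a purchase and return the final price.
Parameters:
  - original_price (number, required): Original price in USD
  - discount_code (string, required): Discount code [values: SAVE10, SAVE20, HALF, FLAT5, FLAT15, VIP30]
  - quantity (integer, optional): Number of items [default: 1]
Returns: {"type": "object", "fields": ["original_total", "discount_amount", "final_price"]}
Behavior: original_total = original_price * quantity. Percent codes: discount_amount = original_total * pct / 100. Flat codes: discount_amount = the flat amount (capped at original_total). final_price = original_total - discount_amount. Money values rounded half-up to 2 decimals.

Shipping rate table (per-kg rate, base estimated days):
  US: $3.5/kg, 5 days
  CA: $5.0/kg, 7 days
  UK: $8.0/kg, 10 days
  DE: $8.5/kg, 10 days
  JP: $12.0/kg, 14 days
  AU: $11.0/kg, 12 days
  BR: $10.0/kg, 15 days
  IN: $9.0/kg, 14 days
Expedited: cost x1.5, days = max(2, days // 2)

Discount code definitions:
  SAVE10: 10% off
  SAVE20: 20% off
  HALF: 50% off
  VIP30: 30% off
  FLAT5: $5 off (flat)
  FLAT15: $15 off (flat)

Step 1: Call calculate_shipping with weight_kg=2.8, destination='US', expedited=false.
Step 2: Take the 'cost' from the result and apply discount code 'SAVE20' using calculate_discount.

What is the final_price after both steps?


Step 1: calculate_shipping(weight_kg=2.8, destination=US, expedited=false)
  Rate for US: $3.5/kg, base 5 days
  cost = 3.5 * 2.8 = 9.8 -> 9.80
  expedited not set/false: estimated_days = 5
  -> cost = 9.80 USD
Step 2: calculate_discount(original_price=9.8, discount_code=SAVE20, quantity=1)
  original_total = 9.8 * 1 = 9.80
  SAVE20 = 20% off: discount_amount = 9.80 * 20/100 = 1.96 -> 1.96
  final_price = 9.80 - 1.96 = 7.84
  -> final_price = 7.84
$7.84


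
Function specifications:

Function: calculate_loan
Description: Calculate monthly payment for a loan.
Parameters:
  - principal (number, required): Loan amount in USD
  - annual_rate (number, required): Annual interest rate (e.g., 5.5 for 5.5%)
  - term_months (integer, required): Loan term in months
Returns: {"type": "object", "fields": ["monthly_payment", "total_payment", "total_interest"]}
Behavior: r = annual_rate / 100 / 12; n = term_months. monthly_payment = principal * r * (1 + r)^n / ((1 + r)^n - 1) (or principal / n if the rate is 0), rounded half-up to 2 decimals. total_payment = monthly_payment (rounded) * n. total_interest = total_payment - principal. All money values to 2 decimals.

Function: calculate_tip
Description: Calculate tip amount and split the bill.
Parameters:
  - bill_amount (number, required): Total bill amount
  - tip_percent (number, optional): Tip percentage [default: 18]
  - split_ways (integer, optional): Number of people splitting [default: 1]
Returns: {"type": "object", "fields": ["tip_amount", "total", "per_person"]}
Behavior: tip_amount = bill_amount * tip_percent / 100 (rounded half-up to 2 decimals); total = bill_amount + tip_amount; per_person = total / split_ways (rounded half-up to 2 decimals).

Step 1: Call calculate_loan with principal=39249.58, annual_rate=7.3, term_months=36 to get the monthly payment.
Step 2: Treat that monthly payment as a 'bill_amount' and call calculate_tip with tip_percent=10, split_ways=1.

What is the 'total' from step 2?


Step 1: calculate_loan(principal=39249.58, annual_rate=7.3, term_months=36)
  r = 7.3 / 100 / 12 = 0.006083333333 (keep full precision)
  (1 + r)^36 = 1.24400568
  monthly_payment = 39249.58 * 0.006083333333 * 1.24400568 / (1.24400568 - 1) = 1217.303997 -> 1217.30
  total_payment = 1217.30 * 36 = 43822.80
  total_interest = 43822.80 - 39249.58 = 4573.22
  -> monthly_payment = 1217.30
Step 2: calculate_tip(bill_amount=1217.3, tip_percent=10, split_ways=1)
  tip_amount = 1217.3 * 10/100 = 121.73 -> 121.73
  total = 1217.3 + 121.73 = 1339.03
  per_person = 1339.03 / 1 = 1339.03 -> 1339.03
  -> total = 1339.03
$1339.03


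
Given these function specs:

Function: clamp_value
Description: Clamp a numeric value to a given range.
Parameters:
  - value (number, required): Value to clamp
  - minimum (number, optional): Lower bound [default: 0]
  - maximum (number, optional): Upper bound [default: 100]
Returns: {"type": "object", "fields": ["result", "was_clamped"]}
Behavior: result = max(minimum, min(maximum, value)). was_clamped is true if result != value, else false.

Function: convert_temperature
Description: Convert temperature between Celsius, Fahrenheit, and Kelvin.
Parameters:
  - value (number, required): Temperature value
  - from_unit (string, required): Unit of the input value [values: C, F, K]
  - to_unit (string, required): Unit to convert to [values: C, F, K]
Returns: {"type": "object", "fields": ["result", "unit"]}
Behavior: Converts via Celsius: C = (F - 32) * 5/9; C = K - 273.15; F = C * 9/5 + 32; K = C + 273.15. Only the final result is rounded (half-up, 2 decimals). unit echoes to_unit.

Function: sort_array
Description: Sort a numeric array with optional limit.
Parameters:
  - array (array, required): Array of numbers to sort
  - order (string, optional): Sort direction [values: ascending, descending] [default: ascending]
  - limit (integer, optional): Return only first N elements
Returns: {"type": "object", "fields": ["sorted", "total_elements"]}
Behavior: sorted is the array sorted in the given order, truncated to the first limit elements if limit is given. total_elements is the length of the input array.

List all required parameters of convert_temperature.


Parameters of convert_temperature and their required/optional flag:
  value: required
  from_unit: required
  to_unit: required
from_unit, to_unit, value
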